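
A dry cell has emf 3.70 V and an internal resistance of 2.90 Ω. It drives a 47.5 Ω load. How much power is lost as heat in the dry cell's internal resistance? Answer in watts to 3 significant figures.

0.0156 W

The source's internal resistance is just another series element carrying I; its dissipation is I²r.
I = ε / (r + R) = 3.70 / (2.90 + 47.5) = 0.07341 A
P_int = I² r = (0.07341)² × 2.90 = 0.01563 W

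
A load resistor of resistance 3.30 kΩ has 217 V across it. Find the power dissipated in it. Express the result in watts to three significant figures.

V and R are stated; P = V²/R avoids computing the current.
P = (217 V)² / 3300 Ω = 14.27 W

14.3 W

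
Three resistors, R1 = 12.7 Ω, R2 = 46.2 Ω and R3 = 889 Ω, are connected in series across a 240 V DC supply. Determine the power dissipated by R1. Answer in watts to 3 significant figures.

The current is common to all series resistors; compute it, then apply P = I²R for the target.
R_total = 12.7 + 46.2 + 889 = 947.9 Ω
I = V / R_total = 240 / 947.9 = 0.2532 A
P_R1 = I² × R1 = (0.2532)² × 12.7 = 0.8141 W

0.814 W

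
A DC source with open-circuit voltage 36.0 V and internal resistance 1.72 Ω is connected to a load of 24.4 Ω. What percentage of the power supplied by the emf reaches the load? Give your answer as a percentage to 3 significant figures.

93.4 %

Efficiency is P_load / P_total. With a series r and R sharing the same I, P = I²R for each, so η = R/(R+r).
η = R / (R + r) = 24.4 / (24.4 + 1.72) = 0.9342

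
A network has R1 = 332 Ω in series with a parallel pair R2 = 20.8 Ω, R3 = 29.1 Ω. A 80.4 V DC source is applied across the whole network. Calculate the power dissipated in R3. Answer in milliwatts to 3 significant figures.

Replace R2 and R3 with their parallel equivalent so the circuit becomes R1 in series with R_p.
R_p = (20.8×29.1)/(20.8+29.1) = 12.13 Ω
R_total = 332 + 12.13 = 344.1 Ω
I = V / R_total = 80.4 / 344.1 = 0.2336 A
Voltage across the parallel pair: V_p = I × R_p = 0.2336 × 12.13 = 2.834 V
R3 is across V_p, so use P = V²/R for that branch.
P_R3 = (2.834)² / 29.1 = 0.2760 W

276 mW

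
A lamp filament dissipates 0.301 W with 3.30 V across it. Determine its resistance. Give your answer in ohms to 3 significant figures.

36.2 Ω

From P = V I = I²R = V²/R, with the two given quantities we get R = V² / P.
R = (3.30)² / 0.301 = 36.18 Ω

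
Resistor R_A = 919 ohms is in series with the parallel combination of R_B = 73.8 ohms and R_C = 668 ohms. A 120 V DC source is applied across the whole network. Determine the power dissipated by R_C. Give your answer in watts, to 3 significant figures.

Reduce the parallel pair to R_p first; the network is then a simple series string.
R_p = (73.8×668)/(73.8+668) = 66.46 Ω
R_total = 919 + 66.46 = 985.5 Ω
I = V / R_total = 120 / 985.5 = 0.1218 A
Voltage across the parallel pair: V_p = I × R_p = 0.1218 × 66.46 = 8.093 V
R_C sees V_p directly, so P = V_p² / R_C.
P_R_C = (8.093)² / 668 = 0.09804 W

0.0980 W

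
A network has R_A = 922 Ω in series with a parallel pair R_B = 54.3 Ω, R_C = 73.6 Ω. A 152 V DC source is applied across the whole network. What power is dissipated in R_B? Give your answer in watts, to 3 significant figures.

0.457 W

Collapse R_B‖R_C to a single equivalent, reducing the network to two series elements.
R_p = (54.3×73.6)/(54.3+73.6) = 31.25 Ω
R_total = 922 + 31.25 = 953.2 Ω
I = V / R_total = 152 / 953.2 = 0.1595 A
Voltage across the parallel pair: V_p = I × R_p = 0.1595 × 31.25 = 4.982 V
With V_p across R_B, its power is V_p²/R_B.
P_R_B = (4.982)² / 54.3 = 0.4572 W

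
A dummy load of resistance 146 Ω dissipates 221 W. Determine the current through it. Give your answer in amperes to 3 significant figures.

Inverting the appropriate power form: I = √(P / R).
I = √(221 / 146) = 1.230 A

1.23 A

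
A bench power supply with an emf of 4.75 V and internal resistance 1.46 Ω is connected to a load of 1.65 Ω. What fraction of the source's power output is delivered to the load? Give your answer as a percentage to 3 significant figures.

53.1 %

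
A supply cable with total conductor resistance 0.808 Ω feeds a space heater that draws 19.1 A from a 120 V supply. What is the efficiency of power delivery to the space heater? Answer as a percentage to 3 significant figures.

87.1 %

The supply cable carries the full 19.1 A.
P_line = I² R_line = (19.10)² × 0.808 = 294.8 W
P_source = V I = 120 × 19.10 = 2292 W; P_load = 1997 W
η = P_load / P_source = 1997 / 2292 = 0.8714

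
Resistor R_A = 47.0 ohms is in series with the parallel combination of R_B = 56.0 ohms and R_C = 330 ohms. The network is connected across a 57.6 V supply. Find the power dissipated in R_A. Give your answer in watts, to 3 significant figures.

17.3 W

First combine the parallel branches into one equivalent R_p, then R_A + R_p is a series pair.
R_p = (56.0×330)/(56.0+330) = 47.88 Ω
R_total = 47.0 + 47.88 = 94.88 Ω
I = V / R_total = 57.6 / 94.88 = 0.6071 A
R_A carries the full series current, so P = I²R.
P_R_A = (0.6071)² × 47.0 = 17.32 W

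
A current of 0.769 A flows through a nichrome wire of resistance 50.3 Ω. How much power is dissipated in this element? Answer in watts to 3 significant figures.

The current through and the resistance of the element are both given; use P = I²R.
P = (0.7690 A)² × 50.3 Ω = 29.75 W

29.7 W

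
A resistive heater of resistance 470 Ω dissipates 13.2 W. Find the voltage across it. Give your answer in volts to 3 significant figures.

The two known quantities fix the third via V = √(P R).
V = √(13.2 × 470) = 78.77 V

78.8 V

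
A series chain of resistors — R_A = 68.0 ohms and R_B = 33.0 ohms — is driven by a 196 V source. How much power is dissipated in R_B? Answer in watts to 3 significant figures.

124 W

The current is common to all series resistors; compute it, then apply P = I²R for the target.
R_total = 68.0 + 33.0 = 101.0 Ω
I = V / R_total = 196 / 101.0 = 1.941 A
P_R_B = I² × R_B = (1.941)² × 33.0 = 124.3 W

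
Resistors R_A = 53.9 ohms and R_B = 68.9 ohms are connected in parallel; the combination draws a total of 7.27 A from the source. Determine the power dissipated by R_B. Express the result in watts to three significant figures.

The branches share the same voltage, but only the total current is given — find V from the equivalent resistance first.
1/R_eq = 1/53.9 + 1/68.9 ⇒ R_eq = 30.24 Ω
V = I_total × R_eq = 7.270 × 30.24 = 219.9 V
P_R_B = V² / R_B = (219.9)² / 68.9 = 701.6 W

702 W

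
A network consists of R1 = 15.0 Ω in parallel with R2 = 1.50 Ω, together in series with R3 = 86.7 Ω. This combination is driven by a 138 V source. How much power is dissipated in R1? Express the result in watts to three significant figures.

0.304 W

Combine R1 and R2 into their parallel equivalent first, reducing the network to two series resistors.
R_p = (15.0×1.50)/(15.0+1.50) = 1.364 Ω
R_total = R_p + 86.7 = 1.364 + 86.7 = 88.06 Ω
I = V / R_total = 138 / 88.06 = 1.567 A
Voltage across the parallel pair: V_p = I × R_p = 1.567 × 1.364 = 2.137 V
R1 sits across V_p; its power is V_p²/R.
P_R1 = (2.137)² / 15.0 = 0.3044 W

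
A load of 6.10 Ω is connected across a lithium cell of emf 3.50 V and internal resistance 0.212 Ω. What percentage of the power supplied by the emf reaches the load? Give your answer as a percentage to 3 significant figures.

96.6 %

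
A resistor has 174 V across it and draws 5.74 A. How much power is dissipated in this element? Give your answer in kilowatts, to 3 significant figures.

0.999 kW

Both the voltage across and the current through the element are known, so P = V I applies directly.
P = 174 V × 5.740 A = 998.8 W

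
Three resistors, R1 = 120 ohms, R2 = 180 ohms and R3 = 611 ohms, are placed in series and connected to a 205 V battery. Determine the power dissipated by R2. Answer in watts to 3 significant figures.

9.11 W

Series elements share the same current, so find I first, then use P = I²R.
R_total = 120 + 180 + 611 = 911.0 Ω
I = V / R_total = 205 / 911.0 = 0.2250 A
P_R2 = I² × R2 = (0.2250)² × 180 = 9.115 W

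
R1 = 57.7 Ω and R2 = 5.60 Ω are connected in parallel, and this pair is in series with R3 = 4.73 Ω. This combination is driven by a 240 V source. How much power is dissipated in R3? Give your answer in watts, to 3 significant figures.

2820 W

Collapse the R1‖R2 pair into one equivalent R_p; then R_p and R3 form a series string.
R_p = (57.7×5.60)/(57.7+5.60) = 5.105 Ω
R_total = R_p + 4.73 = 5.105 + 4.73 = 9.835 Ω
I = V / R_total = 240 / 9.835 = 24.40 A
All the supply current flows through R3; use P = I²R3.
P_R3 = (24.40)² × 4.73 = 2817 W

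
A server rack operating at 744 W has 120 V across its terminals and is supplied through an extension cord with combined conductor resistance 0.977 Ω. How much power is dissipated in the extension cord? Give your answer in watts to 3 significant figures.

37.6 W

Line loss is just I²R for the cable — we know both I and R_line directly.
I = P / V = 744 / 120 = 6.200 A through the extension cord.
P_line = I² R_line = (6.200)² × 0.977 = 37.56 W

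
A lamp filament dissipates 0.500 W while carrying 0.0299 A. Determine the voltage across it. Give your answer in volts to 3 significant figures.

From P = V I = I²R = V²/R, with the two given quantities we get V = P / I.
V = 0.500 / 0.02990 = 16.72 V

16.7 V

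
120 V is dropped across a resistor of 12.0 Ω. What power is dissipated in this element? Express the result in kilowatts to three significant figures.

V and R are stated; P = V²/R avoids computing the current.
P = (120 V)² / 12.0 Ω = 1200 W

1.20 kW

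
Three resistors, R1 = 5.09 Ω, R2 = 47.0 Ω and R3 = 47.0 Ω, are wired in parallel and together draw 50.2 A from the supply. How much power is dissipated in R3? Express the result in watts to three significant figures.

939 W

The branches share the same voltage, but only the total current is given — find V from the equivalent resistance first.
1/R_eq = 1/5.09 + 1/47.0 + 1/47.0 ⇒ R_eq = 4.184 Ω
V = I_total × R_eq = 50.20 × 4.184 = 210.0 V
P_R3 = V² / R3 = (210.0)² / 47.0 = 938.5 W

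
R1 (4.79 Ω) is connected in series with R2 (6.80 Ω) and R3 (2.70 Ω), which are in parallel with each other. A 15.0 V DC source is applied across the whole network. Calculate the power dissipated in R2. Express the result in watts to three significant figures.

2.73 W

Collapse R2‖R3 to a single equivalent, reducing the network to two series elements.
R_p = (6.80×2.70)/(6.80+2.70) = 1.933 Ω
R_total = 4.79 + 1.933 = 6.723 Ω
I = V / R_total = 15.0 / 6.723 = 2.231 A
Voltage across the parallel pair: V_p = I × R_p = 2.231 × 1.933 = 4.312 V
With V_p across R2, its power is V_p²/R2.
P_R2 = (4.312)² / 6.80 = 2.735 W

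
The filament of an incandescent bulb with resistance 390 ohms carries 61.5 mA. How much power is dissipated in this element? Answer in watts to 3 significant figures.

1.48 W

With I and R stated, P = I²R applies in one step.
P = (0.06150 A)² × 390 Ω = 1.475 W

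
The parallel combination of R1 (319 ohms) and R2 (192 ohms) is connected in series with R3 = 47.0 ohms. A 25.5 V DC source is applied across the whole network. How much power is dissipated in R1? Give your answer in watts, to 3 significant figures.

Reduce the parallel combination to a single R_p; the circuit then becomes R_p in series with the remaining resistor.
R_p = (319×192)/(319+192) = 119.9 Ω
R_total = R_p + 47.0 = 119.9 + 47.0 = 166.9 Ω
I = V / R_total = 25.5 / 166.9 = 0.1528 A
Voltage across the parallel pair: V_p = I × R_p = 0.1528 × 119.9 = 18.32 V
Use P = V²/R for R1 with V = V_p.
P_R1 = (18.32)² / 319 = 1.052 W

1.05 W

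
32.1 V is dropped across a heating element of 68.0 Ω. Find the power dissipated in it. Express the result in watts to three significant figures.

Voltage and resistance are given, so P = V²/R is the one-step route.
P = (32.1 V)² / 68.0 Ω = 15.15 W

15.2 W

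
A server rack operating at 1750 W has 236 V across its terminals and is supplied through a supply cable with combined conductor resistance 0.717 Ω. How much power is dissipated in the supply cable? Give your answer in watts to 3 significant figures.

39.4 W

Line loss is just I²R for the cable — we know both I and R_line directly.
I = P / V = 1750 / 236 = 7.415 A through the supply cable.
P_line = I² R_line = (7.415)² × 0.717 = 39.42 W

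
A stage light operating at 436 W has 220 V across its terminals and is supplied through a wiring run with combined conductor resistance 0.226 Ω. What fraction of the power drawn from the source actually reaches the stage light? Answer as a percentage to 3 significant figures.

99.8 %

I = P / V = 436 / 220 = 1.982 A through the wiring run.
P_line = I² R_line = (1.982)² × 0.226 = 0.8876 W
P_source = P_load + P_line = 436.0 + 0.8876 = 436.9 W
η = P_load / P_source = 436.0 / 436.9 = 0.9980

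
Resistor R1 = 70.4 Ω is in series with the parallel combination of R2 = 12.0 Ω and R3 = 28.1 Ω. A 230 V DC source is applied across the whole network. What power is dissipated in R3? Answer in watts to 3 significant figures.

Reduce the parallel pair to R_p first; the network is then a simple series string.
R_p = (12.0×28.1)/(12.0+28.1) = 8.409 Ω
R_total = 70.4 + 8.409 = 78.81 Ω
I = V / R_total = 230 / 78.81 = 2.918 A
Voltage across the parallel pair: V_p = I × R_p = 2.918 × 8.409 = 24.54 V
With V_p across R3, its power is V_p²/R3.
P_R3 = (24.54)² / 28.1 = 21.43 W

21.4 W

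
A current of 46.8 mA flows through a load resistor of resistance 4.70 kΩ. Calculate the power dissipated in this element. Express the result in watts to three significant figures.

10.3 W

Knowing I and R, the power is just I²R — no need to find V first.
P = (0.04680 A)² × 4700 Ω = 10.29 W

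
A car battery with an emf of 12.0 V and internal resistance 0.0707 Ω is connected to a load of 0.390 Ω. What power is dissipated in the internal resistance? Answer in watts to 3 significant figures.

The source's internal resistance is just another series element carrying I; its dissipation is I²r.
I = ε / (r + R) = 12.0 / (0.0707 + 0.390) = 26.05 A
P_int = I² r = (26.05)² × 0.0707 = 47.97 W

48.0 W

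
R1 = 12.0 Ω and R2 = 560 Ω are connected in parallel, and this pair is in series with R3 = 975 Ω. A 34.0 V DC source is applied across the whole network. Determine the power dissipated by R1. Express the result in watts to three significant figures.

First find R_p for the parallel pair, then treat R_p + R3 as a series loop.
R_p = (12.0×560)/(12.0+560) = 11.75 Ω
R_total = R_p + 975 = 11.75 + 975 = 986.7 Ω
I = V / R_total = 34.0 / 986.7 = 0.03446 A
Voltage across the parallel pair: V_p = I × R_p = 0.03446 × 11.75 = 0.4048 V
Use P = V²/R for R1 with V = V_p.
P_R1 = (0.4048)² / 12.0 = 0.01366 W

0.0137 W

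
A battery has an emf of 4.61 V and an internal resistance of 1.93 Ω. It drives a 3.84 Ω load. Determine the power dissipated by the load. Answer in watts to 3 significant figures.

2.45 W

The internal resistance and the load are in series, so the same I flows through both; get I from ε/(r+R), then I²R for the load.
I = ε / (r + R) = 4.61 / (1.93 + 3.84) = 0.7990 A
P_load = I² R = (0.7990)² × 3.84 = 2.451 W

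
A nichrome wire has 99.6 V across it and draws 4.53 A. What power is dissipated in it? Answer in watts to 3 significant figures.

451 W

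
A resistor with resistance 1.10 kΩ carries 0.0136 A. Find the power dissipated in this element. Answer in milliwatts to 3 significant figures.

203 mW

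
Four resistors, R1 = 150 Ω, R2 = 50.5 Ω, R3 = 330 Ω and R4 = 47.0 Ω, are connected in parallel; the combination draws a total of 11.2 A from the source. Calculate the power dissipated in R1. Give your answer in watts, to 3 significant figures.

324 W

Only the total current is stated, so first find the parallel equivalent to get the voltage across the combination.
1/R_eq = 1/150 + 1/50.5 + 1/330 + 1/47.0 ⇒ R_eq = 19.69 Ω
V = I_total × R_eq = 11.20 × 19.69 = 220.6 V
P_R1 = V² / R1 = (220.6)² / 150 = 324.4 W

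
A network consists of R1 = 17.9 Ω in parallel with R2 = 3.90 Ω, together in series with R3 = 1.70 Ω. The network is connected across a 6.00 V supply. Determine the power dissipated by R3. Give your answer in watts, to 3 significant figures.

2.55 W

Combine R1 and R2 into their parallel equivalent first, reducing the network to two series resistors.
R_p = (17.9×3.90)/(17.9+3.90) = 3.202 Ω
R_total = R_p + 1.70 = 3.202 + 1.70 = 4.902 Ω
I = V / R_total = 6.00 / 4.902 = 1.224 A
All the supply current flows through R3; use P = I²R3.
P_R3 = (1.224)² × 1.70 = 2.547 W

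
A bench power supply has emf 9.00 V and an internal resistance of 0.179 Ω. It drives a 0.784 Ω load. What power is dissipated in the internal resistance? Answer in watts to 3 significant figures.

15.6 W

The source's internal resistance is just another series element carrying I; its dissipation is I²r.
I = ε / (r + R) = 9.00 / (0.179 + 0.784) = 9.346 A
P_int = I² r = (9.346)² × 0.179 = 15.63 W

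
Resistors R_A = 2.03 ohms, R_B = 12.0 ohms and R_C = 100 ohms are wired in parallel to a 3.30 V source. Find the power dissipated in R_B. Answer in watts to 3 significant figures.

0.907 W

Each parallel branch sees the full supply voltage, so P = V²/R applies directly to the target branch.
P_R_B = V² / R_B = (3.30)² / 12.0 Ω = 0.9075 W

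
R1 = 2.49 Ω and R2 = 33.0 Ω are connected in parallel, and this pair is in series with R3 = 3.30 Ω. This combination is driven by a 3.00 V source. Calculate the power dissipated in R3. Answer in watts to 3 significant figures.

First find R_p for the parallel pair, then treat R_p + R3 as a series loop.
R_p = (2.49×33.0)/(2.49+33.0) = 2.315 Ω
R_total = R_p + 3.30 = 2.315 + 3.30 = 5.615 Ω
I = V / R_total = 3.00 / 5.615 = 0.5343 A
R3 is the series element, so its power is I²R.
P_R3 = (0.5343)² × 3.30 = 0.9419 W

0.942 W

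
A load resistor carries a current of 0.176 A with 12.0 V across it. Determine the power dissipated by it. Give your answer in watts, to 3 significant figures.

2.11 W

V and I are known directly — P = V I, no intermediate step needed.
P = 12.0 V × 0.1760 A = 2.112 W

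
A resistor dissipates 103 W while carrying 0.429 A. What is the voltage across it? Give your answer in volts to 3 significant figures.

240 V

Inverting the appropriate power form: V = P / I.
V = 103 / 0.4290 = 240.1 V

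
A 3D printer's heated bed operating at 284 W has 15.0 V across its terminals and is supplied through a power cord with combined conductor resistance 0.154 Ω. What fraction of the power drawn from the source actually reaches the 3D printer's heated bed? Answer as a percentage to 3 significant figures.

I = P / V = 284 / 15.0 = 18.93 A through the power cord.
P_line = I² R_line = (18.93)² × 0.154 = 55.20 W
P_source = P_load + P_line = 284.0 + 55.20 = 339.2 W
η = P_load / P_source = 284.0 / 339.2 = 0.8373

83.7 %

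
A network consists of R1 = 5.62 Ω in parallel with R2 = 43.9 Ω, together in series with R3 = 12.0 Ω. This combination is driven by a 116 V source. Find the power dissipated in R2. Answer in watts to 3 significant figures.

First find R_p for the parallel pair, then treat R_p + R3 as a series loop.
R_p = (5.62×43.9)/(5.62+43.9) = 4.982 Ω
R_total = R_p + 12.0 = 4.982 + 12.0 = 16.98 Ω
I = V / R_total = 116 / 16.98 = 6.831 A
Voltage across the parallel pair: V_p = I × R_p = 6.831 × 4.982 = 34.03 V
Use P = V²/R for R2 with V = V_p.
P_R2 = (34.03)² / 43.9 = 26.38 W

26.4 W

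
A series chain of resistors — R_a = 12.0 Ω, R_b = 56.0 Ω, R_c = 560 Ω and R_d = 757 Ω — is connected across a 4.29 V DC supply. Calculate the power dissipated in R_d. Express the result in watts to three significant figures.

0.00726 W

Every series element carries the same I. Get I from the total resistance, then P = I² × R_d.
R_total = 12.0 + 56.0 + 560 + 757 = 1385 Ω
I = V / R_total = 4.29 / 1385 = 0.003097 A
P_R_d = I² × R_d = (0.003097)² × 757 = 0.007263 W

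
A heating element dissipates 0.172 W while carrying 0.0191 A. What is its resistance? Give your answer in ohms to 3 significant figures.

The two known quantities fix the third via R = P / I².
R = 0.172 / (0.01910)² = 471.5 Ω

471 Ω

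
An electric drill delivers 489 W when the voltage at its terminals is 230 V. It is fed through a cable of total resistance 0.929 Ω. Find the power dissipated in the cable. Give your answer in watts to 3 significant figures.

4.20 W

The cable is a series resistance carrying the load current; its dissipation is I²R_line.
I = P / V = 489 / 230 = 2.126 A through the cable.
P_line = I² R_line = (2.126)² × 0.929 = 4.199 W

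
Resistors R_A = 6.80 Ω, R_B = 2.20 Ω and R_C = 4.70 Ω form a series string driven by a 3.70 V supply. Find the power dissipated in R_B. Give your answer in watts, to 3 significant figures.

The current is common to all series resistors; compute it, then apply P = I²R for the target.
R_total = 6.80 + 2.20 + 4.70 = 13.70 Ω
I = V / R_total = 3.70 / 13.70 = 0.2701 A
P_R_B = I² × R_B = (0.2701)² × 2.20 = 0.1605 W

0.160 W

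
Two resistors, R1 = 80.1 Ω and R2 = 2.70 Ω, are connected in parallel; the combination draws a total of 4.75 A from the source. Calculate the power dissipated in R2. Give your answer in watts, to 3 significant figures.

The branches share the same voltage, but only the total current is given — find V from the equivalent resistance first.
1/R_eq = 1/80.1 + 1/2.70 ⇒ R_eq = 2.612 Ω
V = I_total × R_eq = 4.750 × 2.612 = 12.41 V
P_R2 = V² / R2 = (12.41)² / 2.70 = 57.01 W

57.0 W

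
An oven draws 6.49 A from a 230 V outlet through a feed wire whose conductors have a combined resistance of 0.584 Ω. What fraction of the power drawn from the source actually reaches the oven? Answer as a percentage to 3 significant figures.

98.4 %

The feed wire carries the full 6.49 A.
P_line = I² R_line = (6.490)² × 0.584 = 24.60 W
P_source = V I = 230 × 6.490 = 1493 W; P_load = 1468 W
η = P_load / P_source = 1468 / 1493 = 0.9835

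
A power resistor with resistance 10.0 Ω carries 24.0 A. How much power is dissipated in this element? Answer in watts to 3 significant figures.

Current and resistance are given, so P = I²R is the direct form.
P = (24.00 A)² × 10.0 Ω = 5760 W

5760 W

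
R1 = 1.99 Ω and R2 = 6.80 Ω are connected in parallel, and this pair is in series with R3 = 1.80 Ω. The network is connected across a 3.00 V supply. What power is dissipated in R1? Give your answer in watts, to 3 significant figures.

First find R_p for the parallel pair, then treat R_p + R3 as a series loop.
R_p = (1.99×6.80)/(1.99+6.80) = 1.539 Ω
R_total = R_p + 1.80 = 1.539 + 1.80 = 3.339 Ω
I = V / R_total = 3.00 / 3.339 = 0.8983 A
Voltage across the parallel pair: V_p = I × R_p = 0.8983 × 1.539 = 1.383 V
R1 sits across V_p; its power is V_p²/R.
P_R1 = (1.383)² / 1.99 = 0.9611 W

0.961 W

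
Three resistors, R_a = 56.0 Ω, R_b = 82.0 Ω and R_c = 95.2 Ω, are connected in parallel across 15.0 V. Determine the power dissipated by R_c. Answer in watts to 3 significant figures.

Parallel branches share the same voltage; P = V²/R gives the branch power in one step.
P_R_c = V² / R_c = (15.0)² / 95.2 Ω = 2.363 W

2.36 W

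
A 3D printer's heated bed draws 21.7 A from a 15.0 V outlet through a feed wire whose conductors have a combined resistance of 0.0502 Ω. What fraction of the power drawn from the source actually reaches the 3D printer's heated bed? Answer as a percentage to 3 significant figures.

The feed wire carries the full 21.7 A.
P_line = I² R_line = (21.70)² × 0.0502 = 23.64 W
P_source = V I = 15.0 × 21.70 = 325.5 W; P_load = 301.9 W
η = P_load / P_source = 301.9 / 325.5 = 0.9274

92.7 %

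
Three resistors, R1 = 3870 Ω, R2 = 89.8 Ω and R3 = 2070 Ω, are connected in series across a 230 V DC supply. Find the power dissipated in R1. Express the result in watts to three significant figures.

5.63 W

Series elements share the same current, so find I first, then use P = I²R.
R_total = 3870 + 89.8 + 2070 = 6030 Ω
I = V / R_total = 230 / 6030 = 0.03814 A
P_R1 = I² × R1 = (0.03814)² × 3870 = 5.631 W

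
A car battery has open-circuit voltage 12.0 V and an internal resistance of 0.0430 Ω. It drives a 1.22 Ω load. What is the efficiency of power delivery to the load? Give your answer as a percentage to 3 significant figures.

96.6 %

Both r and R carry the same current, so the power split is just the resistance split: η = R/(R+r).
η = R / (R + r) = 1.22 / (1.22 + 0.0430) = 0.9660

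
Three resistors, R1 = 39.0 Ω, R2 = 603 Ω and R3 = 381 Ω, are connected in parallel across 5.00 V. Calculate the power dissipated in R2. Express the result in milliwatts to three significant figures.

41.5 mW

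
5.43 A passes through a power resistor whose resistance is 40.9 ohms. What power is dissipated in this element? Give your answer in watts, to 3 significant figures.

1210 W

With I and R stated, P = I²R applies in one step.
P = (5.430 A)² × 40.9 Ω = 1206 W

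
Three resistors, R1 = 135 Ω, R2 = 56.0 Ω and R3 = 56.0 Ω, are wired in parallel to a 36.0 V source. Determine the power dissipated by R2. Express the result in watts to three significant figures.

23.1 W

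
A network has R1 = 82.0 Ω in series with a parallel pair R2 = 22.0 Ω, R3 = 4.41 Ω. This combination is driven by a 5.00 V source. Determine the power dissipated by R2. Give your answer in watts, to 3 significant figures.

Replace R2 and R3 with their parallel equivalent so the circuit becomes R1 in series with R_p.
R_p = (22.0×4.41)/(22.0+4.41) = 3.674 Ω
R_total = 82.0 + 3.674 = 85.67 Ω
I = V / R_total = 5.00 / 85.67 = 0.05836 A
Voltage across the parallel pair: V_p = I × R_p = 0.05836 × 3.674 = 0.2144 V
R2 sees V_p directly, so P = V_p² / R2.
P_R2 = (0.2144)² / 22.0 = 0.002089 W

0.00209 W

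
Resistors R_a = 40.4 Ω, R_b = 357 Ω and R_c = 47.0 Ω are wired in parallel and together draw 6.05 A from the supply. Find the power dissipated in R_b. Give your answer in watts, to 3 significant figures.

43.0 W

The branches share the same voltage, but only the total current is given — find V from the equivalent resistance first.
1/R_eq = 1/40.4 + 1/357 + 1/47.0 ⇒ R_eq = 20.48 Ω
V = I_total × R_eq = 6.050 × 20.48 = 123.9 V
P_R_b = V² / R_b = (123.9)² / 357 = 43.00 W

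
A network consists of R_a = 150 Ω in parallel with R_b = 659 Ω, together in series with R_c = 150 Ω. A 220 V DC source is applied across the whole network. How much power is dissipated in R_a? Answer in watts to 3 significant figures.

65.0 W

First find R_p for the parallel pair, then treat R_p + R_c as a series loop.
R_p = (150×659)/(150+659) = 122.2 Ω
R_total = R_p + 150 = 122.2 + 150 = 272.2 Ω
I = V / R_total = 220 / 272.2 = 0.8083 A
Voltage across the parallel pair: V_p = I × R_p = 0.8083 × 122.2 = 98.76 V
Use P = V²/R for R_a with V = V_p.
P_R_a = (98.76)² / 150 = 65.02 W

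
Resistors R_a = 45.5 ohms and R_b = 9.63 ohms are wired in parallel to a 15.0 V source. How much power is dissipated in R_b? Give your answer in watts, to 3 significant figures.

Every branch has 15.0 V across it, so for R_b the power is simply V²/R.
P_R_b = V² / R_b = (15.0)² / 9.63 Ω = 23.36 W

23.4 W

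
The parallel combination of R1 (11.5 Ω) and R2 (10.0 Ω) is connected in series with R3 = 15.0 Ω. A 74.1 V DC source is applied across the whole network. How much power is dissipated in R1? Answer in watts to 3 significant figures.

First find R_p for the parallel pair, then treat R_p + R3 as a series loop.
R_p = (11.5×10.0)/(11.5+10.0) = 5.349 Ω
R_total = R_p + 15.0 = 5.349 + 15.0 = 20.35 Ω
I = V / R_total = 74.1 / 20.35 = 3.641 A
Voltage across the parallel pair: V_p = I × R_p = 3.641 × 5.349 = 19.48 V
R1 has V_p across it, so P = V_p²/R1.
P_R1 = (19.48)² / 11.5 = 32.99 W

33.0 W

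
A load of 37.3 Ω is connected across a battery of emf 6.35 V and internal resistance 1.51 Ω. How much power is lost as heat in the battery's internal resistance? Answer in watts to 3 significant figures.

0.0404 W

The internal resistance carries the same current as the load; P_int = I²r.
I = ε / (r + R) = 6.35 / (1.51 + 37.3) = 0.1636 A
P_int = I² r = (0.1636)² × 1.51 = 0.04042 W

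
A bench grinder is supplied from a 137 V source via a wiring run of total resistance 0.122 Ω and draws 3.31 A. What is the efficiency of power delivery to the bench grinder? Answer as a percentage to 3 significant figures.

The wiring run carries the full 3.31 A.
P_line = I² R_line = (3.310)² × 0.122 = 1.337 W
P_source = V I = 137 × 3.310 = 453.5 W; P_load = 452.1 W
η = P_load / P_source = 452.1 / 453.5 = 0.9971

99.7 %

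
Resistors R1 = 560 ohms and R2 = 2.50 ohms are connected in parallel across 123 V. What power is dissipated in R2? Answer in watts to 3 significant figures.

6050 W

Every branch has 123 V across it, so for R2 the power is simply V²/R.
P_R2 = V² / R2 = (123)² / 2.50 Ω = 6052 W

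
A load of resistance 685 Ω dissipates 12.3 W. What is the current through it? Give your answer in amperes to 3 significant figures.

The two known quantities fix the third via I = √(P / R).
I = √(12.3 / 685) = 0.1340 A

0.134 A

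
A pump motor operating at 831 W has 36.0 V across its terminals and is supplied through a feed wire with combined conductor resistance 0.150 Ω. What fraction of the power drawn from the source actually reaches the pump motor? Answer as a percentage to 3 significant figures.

91.2 %

I = P / V = 831 / 36.0 = 23.08 A through the feed wire.
P_line = I² R_line = (23.08)² × 0.150 = 79.93 W
P_source = P_load + P_line = 831.0 + 79.93 = 910.9 W
η = P_load / P_source = 831.0 / 910.9 = 0.9123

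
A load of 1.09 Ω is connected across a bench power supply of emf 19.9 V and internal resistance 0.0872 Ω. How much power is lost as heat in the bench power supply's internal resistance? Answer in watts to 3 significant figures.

Internal loss is I²r, with I set by the total series resistance r+R.
I = ε / (r + R) = 19.9 / (0.0872 + 1.09) = 16.90 A
P_int = I² r = (16.90)² × 0.0872 = 24.92 W

24.9 W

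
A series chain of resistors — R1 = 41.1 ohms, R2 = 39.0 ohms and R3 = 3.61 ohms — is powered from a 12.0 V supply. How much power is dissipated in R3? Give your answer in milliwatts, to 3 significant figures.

74.2 mW

Series elements share the same current, so find I first, then use P = I²R.
R_total = 41.1 + 39.0 + 3.61 = 83.71 Ω
I = V / R_total = 12.0 / 83.71 = 0.1434 A
P_R3 = I² × R3 = (0.1434)² × 3.61 = 0.07418 W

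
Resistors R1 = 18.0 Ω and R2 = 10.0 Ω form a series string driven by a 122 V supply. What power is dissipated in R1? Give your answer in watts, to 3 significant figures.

342 W

Every series element carries the same I. Get I from the total resistance, then P = I² × R1.
R_total = 18.0 + 10.0 = 28.00 Ω
I = V / R_total = 122 / 28.00 = 4.357 A
P_R1 = I² × R1 = (4.357)² × 18.0 = 341.7 W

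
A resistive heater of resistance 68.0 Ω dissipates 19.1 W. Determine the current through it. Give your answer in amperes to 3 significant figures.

0.530 A

The two known quantities fix the third via I = √(P / R).
I = √(19.1 / 68.0) = 0.5300 A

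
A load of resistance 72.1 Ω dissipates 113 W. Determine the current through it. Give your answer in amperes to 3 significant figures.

Rearranging the power relation for the two known quantities gives I = √(P / R).
I = √(113 / 72.1) = 1.252 A

1.25 A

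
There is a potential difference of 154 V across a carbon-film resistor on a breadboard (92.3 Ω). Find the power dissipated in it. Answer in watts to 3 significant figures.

Voltage and resistance are given, so P = V²/R is the one-step route.
P = (154 V)² / 92.3 Ω = 256.9 W

257 W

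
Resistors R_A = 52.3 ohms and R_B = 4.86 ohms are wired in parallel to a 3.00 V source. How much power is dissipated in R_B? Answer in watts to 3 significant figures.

Each parallel branch sees the full supply voltage, so P = V²/R applies directly to the target branch.
P_R_B = V² / R_B = (3.00)² / 4.86 Ω = 1.852 W

1.85 W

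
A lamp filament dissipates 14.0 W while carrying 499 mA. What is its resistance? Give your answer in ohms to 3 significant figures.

56.2 Ω

The two known quantities fix the third via R = P / I².
R = 14.0 / (0.4990)² = 56.22 Ω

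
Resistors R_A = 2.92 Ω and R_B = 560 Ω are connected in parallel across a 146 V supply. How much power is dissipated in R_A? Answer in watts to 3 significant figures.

7300 W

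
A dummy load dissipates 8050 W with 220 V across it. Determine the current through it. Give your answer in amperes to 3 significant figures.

Rearranging the power relation for the two known quantities gives I = P / V.
I = 8050 / 220 = 36.59 A

36.6 A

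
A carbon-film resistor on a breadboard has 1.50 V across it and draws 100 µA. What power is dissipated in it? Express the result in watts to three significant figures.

Both the voltage across and the current through the element are known, so P = V I applies directly.
P = 1.50 V × 0.0001000 A = 0.0001500 W

0.000150 W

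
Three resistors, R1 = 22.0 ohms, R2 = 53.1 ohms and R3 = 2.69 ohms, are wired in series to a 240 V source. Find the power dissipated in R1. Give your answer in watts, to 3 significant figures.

The current is common to all series resistors; compute it, then apply P = I²R for the target.
R_total = 22.0 + 53.1 + 2.69 = 77.79 Ω
I = V / R_total = 240 / 77.79 = 3.085 A
P_R1 = I² × R1 = (3.085)² × 22.0 = 209.4 W

209 W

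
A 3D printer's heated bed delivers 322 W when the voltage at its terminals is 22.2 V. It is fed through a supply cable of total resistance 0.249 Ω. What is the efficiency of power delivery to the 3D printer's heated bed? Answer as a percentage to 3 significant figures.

I = P / V = 322 / 22.2 = 14.50 A through the supply cable.
P_line = I² R_line = (14.50)² × 0.249 = 52.38 W
P_source = P_load + P_line = 322.0 + 52.38 = 374.4 W
η = P_load / P_source = 322.0 / 374.4 = 0.8601

86.0 %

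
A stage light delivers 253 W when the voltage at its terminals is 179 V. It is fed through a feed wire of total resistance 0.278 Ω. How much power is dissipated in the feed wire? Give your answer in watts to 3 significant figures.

0.555 W

Line loss is just I²R for the cable — we know both I and R_line directly.
I = P / V = 253 / 179 = 1.413 A through the feed wire.
P_line = I² R_line = (1.413)² × 0.278 = 0.5554 W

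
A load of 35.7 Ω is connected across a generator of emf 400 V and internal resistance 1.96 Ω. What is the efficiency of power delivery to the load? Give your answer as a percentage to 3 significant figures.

94.8 %

Both r and R carry the same current, so the power split is just the resistance split: η = R/(R+r).
η = R / (R + r) = 35.7 / (35.7 + 1.96) = 0.9480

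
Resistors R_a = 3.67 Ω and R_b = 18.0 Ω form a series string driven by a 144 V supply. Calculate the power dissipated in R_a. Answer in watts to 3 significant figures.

162 W

Series elements share the same current, so find I first, then use P = I²R.
R_total = 3.67 + 18.0 = 21.67 Ω
I = V / R_total = 144 / 21.67 = 6.645 A
P_R_a = I² × R_a = (6.645)² × 3.67 = 162.1 W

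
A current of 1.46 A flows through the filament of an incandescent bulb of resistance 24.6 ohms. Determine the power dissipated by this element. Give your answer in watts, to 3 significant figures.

The current through and the resistance of the element are both given; use P = I²R.
P = (1.460 A)² × 24.6 Ω = 52.44 W

52.4 W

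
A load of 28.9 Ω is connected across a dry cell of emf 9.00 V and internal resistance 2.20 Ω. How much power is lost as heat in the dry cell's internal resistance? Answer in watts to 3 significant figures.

0.184 W

The source's internal resistance is just another series element carrying I; its dissipation is I²r.
I = ε / (r + R) = 9.00 / (2.20 + 28.9) = 0.2894 A
P_int = I² r = (0.2894)² × 2.20 = 0.1842 W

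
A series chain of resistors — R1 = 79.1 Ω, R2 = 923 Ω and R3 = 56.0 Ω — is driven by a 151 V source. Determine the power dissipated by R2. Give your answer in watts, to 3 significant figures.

18.8 W

Since the resistors are in series they all carry the loop current I = V/R_total; the power in any one is I²R.
R_total = 79.1 + 923 + 56.0 = 1058 Ω
I = V / R_total = 151 / 1058 = 0.1427 A
P_R2 = I² × R2 = (0.1427)² × 923 = 18.80 W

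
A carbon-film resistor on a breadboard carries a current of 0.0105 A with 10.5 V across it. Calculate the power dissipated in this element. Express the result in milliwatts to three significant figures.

V and I are known directly — P = V I, no intermediate step needed.
P = 10.5 V × 0.01050 A = 0.1103 W

110 mW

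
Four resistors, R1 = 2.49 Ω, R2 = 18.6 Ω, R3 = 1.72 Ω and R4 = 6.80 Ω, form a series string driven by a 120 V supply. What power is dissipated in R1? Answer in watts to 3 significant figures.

Every series element carries the same I. Get I from the total resistance, then P = I² × R1.
R_total = 2.49 + 18.6 + 1.72 + 6.80 = 29.61 Ω
I = V / R_total = 120 / 29.61 = 4.053 A
P_R1 = I² × R1 = (4.053)² × 2.49 = 40.90 W

40.9 W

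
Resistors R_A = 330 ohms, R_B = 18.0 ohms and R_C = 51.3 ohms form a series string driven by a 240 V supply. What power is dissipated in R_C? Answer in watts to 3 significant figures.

Every series element carries the same I. Get I from the total resistance, then P = I² × R_C.
R_total = 330 + 18.0 + 51.3 = 399.3 Ω
I = V / R_total = 240 / 399.3 = 0.6011 A
P_R_C = I² × R_C = (0.6011)² × 51.3 = 18.53 W

18.5 W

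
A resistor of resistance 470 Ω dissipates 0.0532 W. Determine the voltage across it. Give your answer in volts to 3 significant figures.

5.00 V

Inverting the appropriate power form: V = √(P R).
V = √(0.0532 × 470) = 5.000 V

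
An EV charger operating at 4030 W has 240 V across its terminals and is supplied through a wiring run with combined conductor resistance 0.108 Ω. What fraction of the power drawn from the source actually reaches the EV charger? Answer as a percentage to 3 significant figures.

99.3 %

I = P / V = 4030 / 240 = 16.79 A through the wiring run.
P_line = I² R_line = (16.79)² × 0.108 = 30.45 W
P_source = P_load + P_line = 4030 + 30.45 = 4060 W
η = P_load / P_source = 4030 / 4060 = 0.9925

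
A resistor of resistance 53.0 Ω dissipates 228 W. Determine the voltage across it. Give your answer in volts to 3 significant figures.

110 V

The two known quantities fix the third via V = √(P R).
V = √(228 × 53.0) = 109.9 V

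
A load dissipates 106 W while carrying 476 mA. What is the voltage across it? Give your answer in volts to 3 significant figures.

223 V

From P = V I = I²R = V²/R, with the two given quantities we get V = P / I.
V = 106 / 0.4760 = 222.7 V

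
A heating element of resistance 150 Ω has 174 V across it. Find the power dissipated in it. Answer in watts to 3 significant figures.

Voltage and resistance are given, so P = V²/R is the one-step route.
P = (174 V)² / 150 Ω = 201.8 W

202 W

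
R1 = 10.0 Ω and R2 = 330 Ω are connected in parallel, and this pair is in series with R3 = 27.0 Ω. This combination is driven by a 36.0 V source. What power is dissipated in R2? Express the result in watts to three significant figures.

0.275 W

Combine R1 and R2 into their parallel equivalent first, reducing the network to two series resistors.
R_p = (10.0×330)/(10.0+330) = 9.706 Ω
R_total = R_p + 27.0 = 9.706 + 27.0 = 36.71 Ω
I = V / R_total = 36.0 / 36.71 = 0.9808 A
Voltage across the parallel pair: V_p = I × R_p = 0.9808 × 9.706 = 9.519 V
Use P = V²/R for R2 with V = V_p.
P_R2 = (9.519)² / 330 = 0.2746 W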